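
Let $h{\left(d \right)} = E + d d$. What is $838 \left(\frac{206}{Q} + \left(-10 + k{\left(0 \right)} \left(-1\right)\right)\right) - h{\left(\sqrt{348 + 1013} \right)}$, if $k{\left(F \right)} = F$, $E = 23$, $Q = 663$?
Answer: $- \frac{6300904}{663} \approx -9503.6$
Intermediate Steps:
$h{\left(d \right)} = 23 + d^{2}$ ($h{\left(d \right)} = 23 + d d = 23 + d^{2}$)
$838 \left(\frac{206}{Q} + \left(-10 + k{\left(0 \right)} \left(-1\right)\right)\right) - h{\left(\sqrt{348 + 1013} \right)} = 838 \left(\frac{206}{663} + \left(-10 + 0 \left(-1\right)\right)\right) - \left(23 + \left(\sqrt{348 + 1013}\right)^{2}\right) = 838 \left(206 \cdot \frac{1}{663} + \left(-10 + 0\right)\right) - \left(23 + \left(\sqrt{1361}\right)^{2}\right) = 838 \left(\frac{206}{663} - 10\right) - \left(23 + 1361\right) = 838 \left(- \frac{6424}{663}\right) - 1384 = - \frac{5383312}{663} - 1384 = - \frac{6300904}{663}$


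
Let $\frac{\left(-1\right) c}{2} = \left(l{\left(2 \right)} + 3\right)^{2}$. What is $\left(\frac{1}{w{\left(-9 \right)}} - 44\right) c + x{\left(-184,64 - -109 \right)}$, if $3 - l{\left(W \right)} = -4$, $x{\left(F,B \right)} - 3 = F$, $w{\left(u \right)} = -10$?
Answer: $8639$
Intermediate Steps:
$x{\left(F,B \right)} = 3 + F$
$l{\left(W \right)} = 7$ ($l{\left(W \right)} = 3 - -4 = 3 + 4 = 7$)
$c = -200$ ($c = - 2 \left(7 + 3\right)^{2} = - 2 \cdot 10^{2} = \left(-2\right) 100 = -200$)
$\left(\frac{1}{w{\left(-9 \right)}} - 44\right) c + x{\left(-184,64 - -109 \right)} = \left(\frac{1}{-10} - 44\right) \left(-200\right) + \left(3 - 184\right) = \left(- \frac{1}{10} - 44\right) \left(-200\right) - 181 = \left(- \frac{441}{10}\right) \left(-200\right) - 181 = 8820 - 181 = 8639$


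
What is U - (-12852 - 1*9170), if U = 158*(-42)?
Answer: 15386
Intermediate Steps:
U = -6636
U - (-12852 - 1*9170) = -6636 - (-12852 - 1*9170) = -6636 - (-12852 - 9170) = -6636 - 1*(-22022) = -6636 + 22022 = 15386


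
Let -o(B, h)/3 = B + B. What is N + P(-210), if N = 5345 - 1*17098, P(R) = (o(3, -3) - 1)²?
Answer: -11392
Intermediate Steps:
o(B, h) = -6*B (o(B, h) = -3*(B + B) = -6*B)
P(R) = 361 (P(R) = (-6*3 - 1)² = (-18 - 1)² = (-19)² = 361)
N = -11753 (N = 5345 - 17098 = -11753)
N + P(-210) = -11753 + 361 = -11392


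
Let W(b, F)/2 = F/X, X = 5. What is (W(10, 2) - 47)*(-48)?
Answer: 11088/5 ≈ 2217.6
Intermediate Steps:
W(b, F) = 2*F/5 (W(b, F) = 2*(F/5) = 2*F/5)
(W(10, 2) - 47)*(-48) = ((⅖)*2 - 47)*(-48) = (⅘ - 47)*(-48) = -231/5*(-48) = 11088/5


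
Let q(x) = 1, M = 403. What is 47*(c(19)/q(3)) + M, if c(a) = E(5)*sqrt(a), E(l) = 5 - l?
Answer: 403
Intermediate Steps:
c(a) = 0 (c(a) = (5 - 1*5)*sqrt(a) = (5 - 5)*sqrt(a) = 0*sqrt(a) = 0)
47*(c(19)/q(3)) + M = 47*(0/1) + 403 = 47*(0*1) + 403 = 47*0 + 403 = 0 + 403 = 403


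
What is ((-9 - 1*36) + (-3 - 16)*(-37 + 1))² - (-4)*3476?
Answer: 422225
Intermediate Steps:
((-9 - 1*36) + (-3 - 16)*(-37 + 1))² - (-4)*3476 = ((-9 - 36) - 19*(-36))² - 1*(-13904) = (-45 + 684)² + 13904 = 639² + 13904 = 408321 + 13904 = 422225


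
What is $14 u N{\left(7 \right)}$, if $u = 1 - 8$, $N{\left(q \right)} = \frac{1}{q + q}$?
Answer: $-7$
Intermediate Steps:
$N{\left(q \right)} = \frac{1}{2 q}$
$u = -7$ ($u = 1 - 8 = -7$)
$14 u N{\left(7 \right)} = 14 \left(-7\right) \frac{1}{2 \cdot 7} = - 98 \cdot \frac{1}{2} \cdot \frac{1}{7} = \left(-98\right) \frac{1}{14} = -7$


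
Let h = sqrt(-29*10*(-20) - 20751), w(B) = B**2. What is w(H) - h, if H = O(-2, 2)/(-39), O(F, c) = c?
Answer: 4/1521 - I*sqrt(14951) ≈ 0.0026299 - 122.27*I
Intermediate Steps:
H = -2/39 (H = 2/(-39) = 2*(-1/39) = -2/39 ≈ -0.051282)
h = I*sqrt(14951) (h = sqrt(-29*10*(-20) - 20751) = sqrt(-290*(-20) - 20751) = sqrt(5800 - 20751) = sqrt(-14951) = I*sqrt(14951) ≈ 122.27*I)
w(H) - h = (-2/39)**2 - I*sqrt(14951) = 4/1521 - I*sqrt(14951)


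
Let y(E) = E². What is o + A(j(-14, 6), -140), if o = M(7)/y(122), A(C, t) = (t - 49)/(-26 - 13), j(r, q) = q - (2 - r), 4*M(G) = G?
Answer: 3750859/773968 ≈ 4.8463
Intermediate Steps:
M(G) = G/4
j(r, q) = -2 + q + r (j(r, q) = q + (-2 + r) = -2 + q + r)
A(C, t) = 49/39 - t/39 (A(C, t) = (-49 + t)/(-39) = (-49 + t)*(-1/39) = 49/39 - t/39)
o = 7/59536 (o = ((¼)*7)/(122²) = (7/4)/14884 = (7/4)*(1/14884) = 7/59536 ≈ 0.00011758)
o + A(j(-14, 6), -140) = 7/59536 + (49/39 - 1/39*(-140)) = 7/59536 + (49/39 + 140/39) = 7/59536 + 63/13 = 3750859/773968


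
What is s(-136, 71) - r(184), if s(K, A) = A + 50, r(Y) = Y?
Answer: -63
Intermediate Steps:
s(K, A) = 50 + A
s(-136, 71) - r(184) = (50 + 71) - 1*184 = 121 - 184 = -63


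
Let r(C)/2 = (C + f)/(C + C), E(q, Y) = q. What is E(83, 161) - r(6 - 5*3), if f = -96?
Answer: 214/3 ≈ 71.333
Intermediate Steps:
r(C) = (-96 + C)/C (r(C) = 2*((C - 96)/(C + C)) = 2*((-96 + C)/((2*C))) = 2*((-96 + C)*(1/(2*C))) = 2*((-96 + C)/(2*C)) = (-96 + C)/C)
E(83, 161) - r(6 - 5*3) = 83 - (-96 + (6 - 5*3))/(6 - 5*3) = 83 - (-96 + (6 - 15))/(6 - 15) = 83 - (-96 - 9)/(-9) = 83 - (-1)*(-105)/9 = 83 - 1*35/3 = 83 - 35/3 = 214/3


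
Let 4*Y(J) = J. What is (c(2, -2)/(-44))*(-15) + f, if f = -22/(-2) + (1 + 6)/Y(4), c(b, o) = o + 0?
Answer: 381/22 ≈ 17.318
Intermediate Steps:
Y(J) = J/4
c(b, o) = o
f = 18 (f = -22/(-2) + (1 + 6)/(((1/4)*4)) = -22*(-1/2) + 7/1 = 11 + 7*1 = 11 + 7 = 18)
(c(2, -2)/(-44))*(-15) + f = -2/(-44)*(-15) + 18 = -2*(-1/44)*(-15) + 18 = (1/22)*(-15) + 18 = -15/22 + 18 = 381/22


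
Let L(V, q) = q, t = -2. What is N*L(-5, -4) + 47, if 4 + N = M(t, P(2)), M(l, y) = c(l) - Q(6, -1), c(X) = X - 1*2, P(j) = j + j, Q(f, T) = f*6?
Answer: 223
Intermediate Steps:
Q(f, T) = 6*f
P(j) = 2*j
c(X) = -2 + X (c(X) = X - 2 = -2 + X)
M(l, y) = -38 + l (M(l, y) = (-2 + l) - 6*6 = (-2 + l) - 1*36 = (-2 + l) - 36 = -38 + l)
N = -44 (N = -4 + (-38 - 2) = -4 - 40 = -44)
N*L(-5, -4) + 47 = -44*(-4) + 47 = 176 + 47 = 223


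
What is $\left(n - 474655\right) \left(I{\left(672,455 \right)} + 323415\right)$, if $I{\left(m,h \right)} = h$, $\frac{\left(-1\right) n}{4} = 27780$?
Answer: $-189714949250$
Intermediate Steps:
$n = -111120$ ($n = \left(-4\right) 27780 = -111120$)
$\left(n - 474655\right) \left(I{\left(672,455 \right)} + 323415\right) = \left(-111120 - 474655\right) \left(455 + 323415\right) = \left(-585775\right) 323870 = -189714949250$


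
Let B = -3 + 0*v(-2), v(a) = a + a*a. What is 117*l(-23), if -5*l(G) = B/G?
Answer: -351/115 ≈ -3.0522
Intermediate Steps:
v(a) = a + a²
B = -3 (B = -3 + 0*(-2*(1 - 2)) = -3 + 0*(-2*(-1)) = -3 + 0*2 = -3 + 0 = -3)
l(G) = 3/(5*G) (l(G) = -(-3)/(5*G) = 3/(5*G))
117*l(-23) = 117*((⅗)/(-23)) = 117*((⅗)*(-1/23)) = 117*(-3/115) = -351/115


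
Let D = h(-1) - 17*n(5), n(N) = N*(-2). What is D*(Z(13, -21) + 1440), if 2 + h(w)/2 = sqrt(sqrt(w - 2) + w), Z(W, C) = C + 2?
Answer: 235886 + 2842*sqrt(-1 + I*sqrt(3)) ≈ 2.379e+5 + 3480.7*I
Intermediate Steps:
Z(W, C) = 2 + C
h(w) = -4 + 2*sqrt(w + sqrt(-2 + w)) (h(w) = -4 + 2*sqrt(sqrt(w - 2) + w) = -4 + 2*sqrt(sqrt(-2 + w) + w) = -4 + 2*sqrt(w + sqrt(-2 + w)))
n(N) = -2*N
D = 166 + 2*sqrt(-1 + I*sqrt(3)) (D = (-4 + 2*sqrt(-1 + sqrt(-2 - 1))) - (-34)*5 = (-4 + 2*sqrt(-1 + sqrt(-3))) - 17*(-10) = (-4 + 2*sqrt(-1 + I*sqrt(3))) + 170 = 166 + 2*sqrt(-1 + I*sqrt(3)) ≈ 167.41 + 2.4495*I)
D*(Z(13, -21) + 1440) = (166 + 2*sqrt(-1 + I*sqrt(3)))*((2 - 21) + 1440) = (166 + 2*sqrt(-1 + I*sqrt(3)))*(-19 + 1440) = (166 + 2*sqrt(-1 + I*sqrt(3)))*1421 = 235886 + 2842*sqrt(-1 + I*sqrt(3))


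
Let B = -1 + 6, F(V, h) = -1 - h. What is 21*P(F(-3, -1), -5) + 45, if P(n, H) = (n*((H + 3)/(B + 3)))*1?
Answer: 45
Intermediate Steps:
B = 5
P(n, H) = n*(3/8 + H/8) (P(n, H) = (n*((H + 3)/(5 + 3)))*1 = (n*((3 + H)/8))*1 = (n*((3 + H)*(⅛)))*1 = (n*(3/8 + H/8))*1 = n*(3/8 + H/8))
21*P(F(-3, -1), -5) + 45 = 21*((-1 - 1*(-1))*(3 - 5)/8) + 45 = 21*((⅛)*(-1 + 1)*(-2)) + 45 = 21*((⅛)*0*(-2)) + 45 = 21*0 + 45 = 0 + 45 = 45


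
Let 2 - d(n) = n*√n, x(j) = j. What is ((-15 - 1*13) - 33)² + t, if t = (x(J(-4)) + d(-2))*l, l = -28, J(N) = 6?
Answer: 3497 - 56*I*√2 ≈ 3497.0 - 79.196*I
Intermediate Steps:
d(n) = 2 - n^(3/2) (d(n) = 2 - n*√n = 2 - n^(3/2))
t = -224 - 56*I*√2 (t = (6 + (2 - (-2)^(3/2)))*(-28) = (6 + (2 - (-2)*I*√2))*(-28) = (6 + (2 + 2*I*√2))*(-28) = (8 + 2*I*√2)*(-28) = -224 - 56*I*√2 ≈ -224.0 - 79.196*I)
((-15 - 1*13) - 33)² + t = ((-15 - 1*13) - 33)² + (-224 - 56*I*√2) = ((-15 - 13) - 33)² + (-224 - 56*I*√2) = (-28 - 33)² + (-224 - 56*I*√2) = (-61)² + (-224 - 56*I*√2) = 3721 + (-224 - 56*I*√2) = 3497 - 56*I*√2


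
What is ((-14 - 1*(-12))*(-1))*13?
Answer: 26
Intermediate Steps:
((-14 - 1*(-12))*(-1))*13 = ((-14 + 12)*(-1))*13 = -2*(-1)*13 = 2*13 = 26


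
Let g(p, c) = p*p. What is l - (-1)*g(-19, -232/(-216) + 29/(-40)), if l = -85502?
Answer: -85141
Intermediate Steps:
g(p, c) = p²
l - (-1)*g(-19, -232/(-216) + 29/(-40)) = -85502 - (-1)*(-19)² = -85502 - (-1)*361 = -85502 - 1*(-361) = -85502 + 361 = -85141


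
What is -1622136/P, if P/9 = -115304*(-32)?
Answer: -67589/1383648 ≈ -0.048848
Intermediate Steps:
P = 33207552 (P = 9*(-115304*(-32)) = 9*3689728 = 33207552)
-1622136/P = -1622136/33207552 = -1622136*1/33207552 = -67589/1383648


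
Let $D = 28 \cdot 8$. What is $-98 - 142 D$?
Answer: $-31906$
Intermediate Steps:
$D = 224$
$-98 - 142 D = -98 - 31808 = -31906$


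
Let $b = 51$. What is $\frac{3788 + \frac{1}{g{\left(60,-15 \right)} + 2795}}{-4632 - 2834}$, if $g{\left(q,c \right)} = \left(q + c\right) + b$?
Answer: $- \frac{10951109}{21584206} \approx -0.50737$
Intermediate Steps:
$g{\left(q,c \right)} = 51 + c + q$ ($g{\left(q,c \right)} = \left(q + c\right) + 51 = \left(c + q\right) + 51 = 51 + c + q$)
$\frac{3788 + \frac{1}{g{\left(60,-15 \right)} + 2795}}{-4632 - 2834} = \frac{3788 + \frac{1}{\left(51 - 15 + 60\right) + 2795}}{-4632 - 2834} = \frac{3788 + \frac{1}{96 + 2795}}{-7466} = \left(3788 + \frac{1}{2891}\right) \left(- \frac{1}{7466}\right) = \frac{10951109}{2891} \left(- \frac{1}{7466}\right) = - \frac{10951109}{21584206}$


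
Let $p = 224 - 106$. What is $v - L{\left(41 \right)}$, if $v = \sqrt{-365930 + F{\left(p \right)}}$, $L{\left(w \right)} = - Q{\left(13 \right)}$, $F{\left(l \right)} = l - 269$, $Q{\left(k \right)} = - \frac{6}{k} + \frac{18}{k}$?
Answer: $\frac{12}{13} + i \sqrt{366081} \approx 0.92308 + 605.05 i$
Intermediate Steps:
$p = 118$
$Q{\left(k \right)} = \frac{12}{k}$
$F{\left(l \right)} = -269 + l$
$L{\left(w \right)} = - \frac{12}{13}$
$v = i \sqrt{366081}$ ($v = \sqrt{-365930 + \left(-269 + 118\right)} = \sqrt{-365930 - 151} = \sqrt{-366081} = i \sqrt{366081} \approx 605.05 i$)
$v - L{\left(41 \right)} = i \sqrt{366081} - - \frac{12}{13} = i \sqrt{366081} + \frac{12}{13} = \frac{12}{13} + i \sqrt{366081}$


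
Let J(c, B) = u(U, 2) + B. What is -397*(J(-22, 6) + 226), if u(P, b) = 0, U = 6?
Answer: -92104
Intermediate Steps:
J(c, B) = B (J(c, B) = 0 + B = B)
-397*(J(-22, 6) + 226) = -397*(6 + 226) = -397*232 = -92104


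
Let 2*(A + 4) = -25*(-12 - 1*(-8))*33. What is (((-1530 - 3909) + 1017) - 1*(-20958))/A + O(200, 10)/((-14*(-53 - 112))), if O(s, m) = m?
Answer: 1910731/190113 ≈ 10.051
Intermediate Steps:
A = 1646 (A = -4 + (-25*(-12 - 1*(-8))*33)/2 = -4 + (-25*(-12 + 8)*33)/2 = -4 + (-25*(-4)*33)/2 = -4 + (100*33)/2 = -4 + (1/2)*3300 = -4 + 1650 = 1646)
(((-1530 - 3909) + 1017) - 1*(-20958))/A + O(200, 10)/((-14*(-53 - 112))) = (((-1530 - 3909) + 1017) - 1*(-20958))/1646 + 10/((-14*(-53 - 112))) = ((-5439 + 1017) + 20958)*(1/1646) + 10/((-14*(-165))) = (-4422 + 20958)*(1/1646) + 10/2310 = 16536*(1/1646) + 10*(1/2310) = 8268/823 + 1/231 = 1910731/190113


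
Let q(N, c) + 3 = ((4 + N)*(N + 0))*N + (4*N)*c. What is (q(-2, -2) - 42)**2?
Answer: 441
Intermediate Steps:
q(N, c) = -3 + N**2*(4 + N) + 4*N*c (q(N, c) = -3 + (((4 + N)*(N + 0))*N + (4*N)*c) = -3 + (((4 + N)*N)*N + 4*N*c) = -3 + ((N*(4 + N))*N + 4*N*c) = -3 + (N**2*(4 + N) + 4*N*c) = -3 + N**2*(4 + N) + 4*N*c)
(q(-2, -2) - 42)**2 = ((-3 + (-2)**3 + 4*(-2)**2 + 4*(-2)*(-2)) - 42)**2 = ((-3 - 8 + 4*4 + 16) - 42)**2 = ((-3 - 8 + 16 + 16) - 42)**2 = (21 - 42)**2 = (-21)**2 = 441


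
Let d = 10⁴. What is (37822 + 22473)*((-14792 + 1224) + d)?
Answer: -215132560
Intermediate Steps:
d = 10000
(37822 + 22473)*((-14792 + 1224) + d) = (37822 + 22473)*((-14792 + 1224) + 10000) = 60295*(-13568 + 10000) = 60295*(-3568) = -215132560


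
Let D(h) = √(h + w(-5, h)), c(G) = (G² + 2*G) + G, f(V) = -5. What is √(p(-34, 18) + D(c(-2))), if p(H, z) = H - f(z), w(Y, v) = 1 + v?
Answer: √(-29 + I*√3) ≈ 0.16075 + 5.3876*I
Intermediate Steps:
p(H, z) = 5 + H (p(H, z) = H - 1*(-5) = H + 5 = 5 + H)
c(G) = G² + 3*G
D(h) = √(1 + 2*h) (D(h) = √(h + (1 + h)) = √(1 + 2*h))
√(p(-34, 18) + D(c(-2))) = √((5 - 34) + √(1 + 2*(-2*(3 - 2)))) = √(-29 + √(1 + 2*(-2*1))) = √(-29 + √(1 + 2*(-2))) = √(-29 + √(1 - 4)) = √(-29 + √(-3)) = √(-29 + I*√3)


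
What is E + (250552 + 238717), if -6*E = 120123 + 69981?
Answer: 457585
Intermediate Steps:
E = -31684 (E = -(120123 + 69981)/6 = -1/6*190104 = -31684)
E + (250552 + 238717) = -31684 + (250552 + 238717) = -31684 + 489269 = 457585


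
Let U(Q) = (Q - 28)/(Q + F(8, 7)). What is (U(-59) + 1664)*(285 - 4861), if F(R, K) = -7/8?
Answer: -3650513152/479 ≈ -7.6211e+6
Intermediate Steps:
F(R, K) = -7/8 (F(R, K) = -7*1/8 = -7/8)
U(Q) = (-28 + Q)/(-7/8 + Q) (U(Q) = (Q - 28)/(Q - 7/8) = (-28 + Q)/(-7/8 + Q))
(U(-59) + 1664)*(285 - 4861) = (8*(-28 - 59)/(-7 + 8*(-59)) + 1664)*(285 - 4861) = (8*(-87)/(-7 - 472) + 1664)*(-4576) = (8*(-87)/(-479) + 1664)*(-4576) = (8*(-1/479)*(-87) + 1664)*(-4576) = (696/479 + 1664)*(-4576) = (797752/479)*(-4576) = -3650513152/479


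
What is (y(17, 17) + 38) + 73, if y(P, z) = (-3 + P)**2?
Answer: 307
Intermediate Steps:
(y(17, 17) + 38) + 73 = ((-3 + 17)**2 + 38) + 73 = (14**2 + 38) + 73 = (196 + 38) + 73 = 234 + 73 = 307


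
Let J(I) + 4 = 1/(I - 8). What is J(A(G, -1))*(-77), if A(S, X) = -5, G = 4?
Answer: 4081/13 ≈ 313.92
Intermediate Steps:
J(I) = -4 + 1/(-8 + I) (J(I) = -4 + 1/(I - 8) = -4 + 1/(-8 + I))
J(A(G, -1))*(-77) = ((33 - 4*(-5))/(-8 - 5))*(-77) = ((33 + 20)/(-13))*(-77) = -1/13*53*(-77) = -53/13*(-77) = 4081/13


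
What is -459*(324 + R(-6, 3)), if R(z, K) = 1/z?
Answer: -297279/2 ≈ -1.4864e+5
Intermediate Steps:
-459*(324 + R(-6, 3)) = -459*(324 + 1/(-6)) = -459*(324 - 1/6) = -459*1943/6 = -297279/2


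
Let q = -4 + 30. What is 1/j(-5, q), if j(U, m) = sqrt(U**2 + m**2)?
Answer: sqrt(701)/701 ≈ 0.037769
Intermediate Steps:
q = 26
1/j(-5, q) = 1/(sqrt((-5)**2 + 26**2)) = 1/(sqrt(25 + 676)) = 1/(sqrt(701)) = sqrt(701)/701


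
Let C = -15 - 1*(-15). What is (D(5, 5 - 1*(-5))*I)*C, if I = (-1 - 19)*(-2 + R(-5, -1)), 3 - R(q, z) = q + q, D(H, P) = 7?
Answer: 0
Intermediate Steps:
R(q, z) = 3 - 2*q (R(q, z) = 3 - (q + q) = 3 - 2*q)
C = 0 (C = -15 + 15 = 0)
I = -220 (I = (-1 - 19)*(-2 + (3 - 2*(-5))) = -20*(-2 + (3 + 10)) = -20*(-2 + 13) = -20*11 = -220)
(D(5, 5 - 1*(-5))*I)*C = (7*(-220))*0 = -1540*0 = 0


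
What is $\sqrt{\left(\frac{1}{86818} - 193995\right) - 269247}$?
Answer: $\frac{i \sqrt{3491624094685190}}{86818} \approx 680.62 i$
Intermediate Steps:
$\sqrt{\left(\frac{1}{86818} - 193995\right) - 269247} = \sqrt{- \frac{16842257909}{86818} - 269247} = \sqrt{- \frac{40217743955}{86818}} = \frac{i \sqrt{3491624094685190}}{86818}$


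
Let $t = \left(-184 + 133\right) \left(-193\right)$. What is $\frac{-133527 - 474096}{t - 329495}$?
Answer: $\frac{607623}{319652} \approx 1.9009$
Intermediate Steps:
$t = 9843$ ($t = \left(-51\right) \left(-193\right) = 9843$)
$\frac{-133527 - 474096}{t - 329495} = \frac{-133527 - 474096}{9843 - 329495} = - \frac{607623}{-319652} = \left(-607623\right) \left(- \frac{1}{319652}\right) = \frac{607623}{319652}$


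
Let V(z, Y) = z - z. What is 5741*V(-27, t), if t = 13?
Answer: 0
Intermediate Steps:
V(z, Y) = 0
5741*V(-27, t) = 5741*0 = 0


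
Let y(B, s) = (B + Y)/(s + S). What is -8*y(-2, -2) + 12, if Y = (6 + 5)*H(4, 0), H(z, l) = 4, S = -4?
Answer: 68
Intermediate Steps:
Y = 44 (Y = (6 + 5)*4 = 11*4 = 44)
y(B, s) = (44 + B)/(-4 + s) (y(B, s) = (B + 44)/(s - 4) = (44 + B)/(-4 + s))
-8*y(-2, -2) + 12 = -8*(44 - 2)/(-4 - 2) + 12 = -8*42/(-6) + 12 = -(-4)*42/3 + 12 = -8*(-7) + 12 = 56 + 12 = 68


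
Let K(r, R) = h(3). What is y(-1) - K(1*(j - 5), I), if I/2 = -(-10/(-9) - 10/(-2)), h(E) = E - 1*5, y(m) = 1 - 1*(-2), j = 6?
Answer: 5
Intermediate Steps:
y(m) = 3 (y(m) = 1 + 2 = 3)
h(E) = -5 + E (h(E) = E - 5 = -5 + E)
I = -110/9 (I = 2*(-(-10/(-9) - 10/(-2))) = 2*(-(-10*(-⅑) - 10*(-½))) = 2*(-(10/9 + 5)) = 2*(-1*55/9) = 2*(-55/9) = -110/9 ≈ -12.222)
K(r, R) = -2 (K(r, R) = -5 + 3 = -2)
y(-1) - K(1*(j - 5), I) = 3 - 1*(-2) = 3 + 2 = 5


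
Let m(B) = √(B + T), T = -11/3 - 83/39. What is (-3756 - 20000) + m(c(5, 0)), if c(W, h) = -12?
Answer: -23756 + I*√27066/39 ≈ -23756.0 + 4.2184*I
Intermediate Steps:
T = -226/39 (T = -11*⅓ - 83*1/39 = -11/3 - 83/39 = -226/39 ≈ -5.7949)
m(B) = √(-226/39 + B) (m(B) = √(B - 226/39) = √(-226/39 + B))
(-3756 - 20000) + m(c(5, 0)) = (-3756 - 20000) + √(-8814 + 1521*(-12))/39 = -23756 + √(-8814 - 18252)/39 = -23756 + √(-27066)/39 = -23756 + (I*√27066)/39 = -23756 + I*√27066/39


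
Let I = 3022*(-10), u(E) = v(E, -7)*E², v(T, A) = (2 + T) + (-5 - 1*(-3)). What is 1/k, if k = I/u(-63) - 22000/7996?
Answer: -499843953/1314848720 ≈ -0.38015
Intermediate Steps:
v(T, A) = T (v(T, A) = (2 + T) + (-5 + 3) = (2 + T) - 2 = T)
u(E) = E³ (u(E) = E*E² = E³)
I = -30220
k = -1314848720/499843953 (k = -30220/((-63)³) - 22000/7996 = -30220/(-250047) - 22000*1/7996 = -30220*(-1/250047) - 5500/1999 = 30220/250047 - 5500/1999 = -1314848720/499843953 ≈ -2.6305)
1/k = 1/(-1314848720/499843953) = -499843953/1314848720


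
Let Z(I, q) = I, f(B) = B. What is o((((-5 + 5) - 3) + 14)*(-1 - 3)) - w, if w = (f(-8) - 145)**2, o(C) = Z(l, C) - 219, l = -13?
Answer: -23641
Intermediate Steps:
o(C) = -232 (o(C) = -13 - 219 = -232)
w = 23409 (w = (-8 - 145)**2 = (-153)**2 = 23409)
o((((-5 + 5) - 3) + 14)*(-1 - 3)) - w = -232 - 1*23409 = -232 - 23409 = -23641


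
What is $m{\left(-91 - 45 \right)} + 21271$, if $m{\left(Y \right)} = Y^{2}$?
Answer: $39767$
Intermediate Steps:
$m{\left(-91 - 45 \right)} + 21271 = \left(-91 - 45\right)^{2} + 21271 = \left(-136\right)^{2} + 21271 = 18496 + 21271 = 39767$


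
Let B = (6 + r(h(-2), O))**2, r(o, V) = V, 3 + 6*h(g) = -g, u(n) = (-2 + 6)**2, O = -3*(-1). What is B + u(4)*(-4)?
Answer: 17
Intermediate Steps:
O = 3
u(n) = 16 (u(n) = 4**2 = 16)
h(g) = -1/2 - g/6 (h(g) = -1/2 + (-g)/6 = -1/2 - g/6)
B = 81 (B = (6 + 3)**2 = 9**2 = 81)
B + u(4)*(-4) = 81 + 16*(-4) = 81 - 64 = 17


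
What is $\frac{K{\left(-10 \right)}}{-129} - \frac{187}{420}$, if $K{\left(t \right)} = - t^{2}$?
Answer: $\frac{5959}{18060} \approx 0.32996$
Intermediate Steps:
$\frac{K{\left(-10 \right)}}{-129} - \frac{187}{420} = \frac{\left(-1\right) \left(-10\right)^{2}}{-129} - \frac{187}{420} = \left(-1\right) 100 \left(- \frac{1}{129}\right) - \frac{187}{420} = \left(-100\right) \left(- \frac{1}{129}\right) - \frac{187}{420} = \frac{100}{129} - \frac{187}{420} = \frac{5959}{18060}$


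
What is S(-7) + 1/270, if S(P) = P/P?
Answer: 271/270 ≈ 1.0037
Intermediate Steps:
S(P) = 1
S(-7) + 1/270 = 1 + 1/270 = 271/270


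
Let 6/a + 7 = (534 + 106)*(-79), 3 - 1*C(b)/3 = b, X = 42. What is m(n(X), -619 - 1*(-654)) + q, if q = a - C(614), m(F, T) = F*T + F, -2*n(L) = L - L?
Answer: 92689305/50567 ≈ 1833.0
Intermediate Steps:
C(b) = 9 - 3*b
n(L) = 0 (n(L) = -(L - L)/2 = -1/2*0 = 0)
m(F, T) = F + F*T
a = -6/50567 (a = 6/(-7 + (534 + 106)*(-79)) = 6/(-7 + 640*(-79)) = 6/(-7 - 50560) = 6/(-50567) = 6*(-1/50567) = -6/50567 ≈ -0.00011865)
q = 92689305/50567 (q = -6/50567 - (9 - 3*614) = -6/50567 - (9 - 1842) = -6/50567 - 1*(-1833) = -6/50567 + 1833 = 92689305/50567 ≈ 1833.0)
m(n(X), -619 - 1*(-654)) + q = 0*(1 + (-619 - 1*(-654))) + 92689305/50567 = 0*(1 + (-619 + 654)) + 92689305/50567 = 0*(1 + 35) + 92689305/50567 = 0*36 + 92689305/50567 = 0 + 92689305/50567 = 92689305/50567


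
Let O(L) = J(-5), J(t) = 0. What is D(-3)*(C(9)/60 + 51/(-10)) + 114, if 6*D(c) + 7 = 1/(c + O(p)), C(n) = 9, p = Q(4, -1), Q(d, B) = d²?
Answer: 2401/20 ≈ 120.05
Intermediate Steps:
p = 16 (p = 4² = 16)
O(L) = 0
D(c) = -7/6 + 1/(6*c) (D(c) = -7/6 + 1/(6*(c + 0)) = -7/6 + 1/(6*c))
D(-3)*(C(9)/60 + 51/(-10)) + 114 = ((⅙)*(1 - 7*(-3))/(-3))*(9/60 + 51/(-10)) + 114 = ((⅙)*(-⅓)*(1 + 21))*(9*(1/60) + 51*(-⅒)) + 114 = ((⅙)*(-⅓)*22)*(3/20 - 51/10) + 114 = -11/9*(-99/20) + 114 = 121/20 + 114 = 2401/20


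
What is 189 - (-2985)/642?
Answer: 41441/214 ≈ 193.65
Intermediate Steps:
189 - (-2985)/642 = 189 - 1*(-995/214) = 189 + 995/214 = 41441/214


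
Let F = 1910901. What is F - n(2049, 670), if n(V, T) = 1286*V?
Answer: -724113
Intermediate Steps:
F - n(2049, 670) = 1910901 - 1286*2049 = 1910901 - 1*2635014 = 1910901 - 2635014 = -724113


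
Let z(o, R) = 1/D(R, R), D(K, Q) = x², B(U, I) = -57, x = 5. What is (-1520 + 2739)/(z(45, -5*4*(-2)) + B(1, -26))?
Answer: -30475/1424 ≈ -21.401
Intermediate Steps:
D(K, Q) = 25 (D(K, Q) = 5² = 25)
z(o, R) = 1/25
(-1520 + 2739)/(z(45, -5*4*(-2)) + B(1, -26)) = (-1520 + 2739)/(1/25 - 57) = 1219/(-1424/25) = 1219*(-25/1424) = -30475/1424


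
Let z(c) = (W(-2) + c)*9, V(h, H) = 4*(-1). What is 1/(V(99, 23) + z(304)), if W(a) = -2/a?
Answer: 1/2741 ≈ 0.00036483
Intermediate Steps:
V(h, H) = -4
z(c) = 9 + 9*c (z(c) = (-2/(-2) + c)*9 = (-2*(-½) + c)*9 = (1 + c)*9 = 9 + 9*c)
1/(V(99, 23) + z(304)) = 1/(-4 + (9 + 9*304)) = 1/(-4 + (9 + 2736)) = 1/(-4 + 2745) = 1/2741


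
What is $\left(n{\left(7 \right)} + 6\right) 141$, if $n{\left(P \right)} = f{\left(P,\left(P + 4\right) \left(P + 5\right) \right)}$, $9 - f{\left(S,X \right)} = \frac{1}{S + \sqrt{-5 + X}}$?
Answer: $\frac{55319}{26} - \frac{47 \sqrt{127}}{26} \approx 2107.3$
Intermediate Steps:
$f{\left(S,X \right)} = 9 - \frac{1}{S + \sqrt{-5 + X}}$
$n{\left(P \right)} = \frac{-1 + 9 P + 9 \sqrt{-5 + \left(4 + P\right) \left(5 + P\right)}}{P + \sqrt{-5 + \left(4 + P\right) \left(5 + P\right)}}$ ($n{\left(P \right)} = \frac{-1 + 9 P + 9 \sqrt{-5 + \left(P + 4\right) \left(P + 5\right)}}{P + \sqrt{-5 + \left(P + 4\right) \left(P + 5\right)}} = \frac{-1 + 9 P + 9 \sqrt{-5 + \left(4 + P\right) \left(5 + P\right)}}{P + \sqrt{-5 + \left(4 + P\right) \left(5 + P\right)}}$)
$\left(n{\left(7 \right)} + 6\right) 141 = \left(\frac{-1 + 9 \cdot 7 + 9 \sqrt{15 + 7^{2} + 9 \cdot 7}}{7 + \sqrt{15 + 7^{2} + 9 \cdot 7}} + 6\right) 141 = \left(\frac{-1 + 63 + 9 \sqrt{15 + 49 + 63}}{7 + \sqrt{15 + 49 + 63}} + 6\right) 141 = \left(\frac{-1 + 63 + 9 \sqrt{127}}{7 + \sqrt{127}} + 6\right) 141 = \left(\frac{62 + 9 \sqrt{127}}{7 + \sqrt{127}} + 6\right) 141 = \left(6 + \frac{62 + 9 \sqrt{127}}{7 + \sqrt{127}}\right) 141 = 846 + \frac{141 \left(62 + 9 \sqrt{127}\right)}{7 + \sqrt{127}}$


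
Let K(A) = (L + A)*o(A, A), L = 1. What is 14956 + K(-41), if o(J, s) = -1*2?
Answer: 15036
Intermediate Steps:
o(J, s) = -2
K(A) = -2 - 2*A (K(A) = (1 + A)*(-2) = -2 - 2*A)
14956 + K(-41) = 14956 + (-2 - 2*(-41)) = 14956 + (-2 + 82) = 14956 + 80 = 15036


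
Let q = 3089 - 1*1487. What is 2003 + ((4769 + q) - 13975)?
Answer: -5601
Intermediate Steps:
q = 1602 (q = 3089 - 1487 = 1602)
2003 + ((4769 + q) - 13975) = 2003 + ((4769 + 1602) - 13975) = 2003 + (6371 - 13975) = 2003 - 7604 = -5601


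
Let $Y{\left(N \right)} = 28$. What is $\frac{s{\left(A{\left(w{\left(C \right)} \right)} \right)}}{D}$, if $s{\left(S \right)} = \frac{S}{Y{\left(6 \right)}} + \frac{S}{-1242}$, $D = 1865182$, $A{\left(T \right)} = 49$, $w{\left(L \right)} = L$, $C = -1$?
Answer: $\frac{4249}{4633112088} \approx 9.1709 \cdot 10^{-7}$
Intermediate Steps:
$s{\left(S \right)} = \frac{607 S}{17388}$ ($s{\left(S \right)} = \frac{S}{28} + \frac{S}{-1242} = S \frac{1}{28} + S \left(- \frac{1}{1242}\right) = \frac{S}{28} - \frac{S}{1242} = \frac{607 S}{17388}$)
$\frac{s{\left(A{\left(w{\left(C \right)} \right)} \right)}}{D} = \frac{\frac{607}{17388} \cdot 49}{1865182} = \frac{4249}{2484} \cdot \frac{1}{1865182} = \frac{4249}{4633112088}$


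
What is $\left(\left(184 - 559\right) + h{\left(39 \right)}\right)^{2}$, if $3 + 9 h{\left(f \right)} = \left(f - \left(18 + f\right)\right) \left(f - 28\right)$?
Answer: $\frac{1420864}{9} \approx 1.5787 \cdot 10^{5}$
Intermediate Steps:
$h{\left(f \right)} = \frac{167}{3} - 2 f$ ($h{\left(f \right)} = - \frac{1}{3} + \frac{\left(f - \left(18 + f\right)\right) \left(f - 28\right)}{9} = - \frac{1}{3} + \frac{\left(-18\right) \left(-28 + f\right)}{9} = - \frac{1}{3} + \frac{504 - 18 f}{9} = - \frac{1}{3} - \left(-56 + 2 f\right) = \frac{167}{3} - 2 f$)
$\left(\left(184 - 559\right) + h{\left(39 \right)}\right)^{2} = \left(\left(184 - 559\right) + \left(\frac{167}{3} - 78\right)\right)^{2} = \left(-375 - \frac{67}{3}\right)^{2} = \left(- \frac{1192}{3}\right)^{2} = \frac{1420864}{9}$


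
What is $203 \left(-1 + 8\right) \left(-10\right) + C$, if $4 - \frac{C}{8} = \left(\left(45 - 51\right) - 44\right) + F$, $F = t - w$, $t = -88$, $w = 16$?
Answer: $-12946$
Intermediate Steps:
$F = -104$ ($F = -88 - 16 = -104$)
$C = 1264$ ($C = 32 - 8 \left(\left(\left(45 - 51\right) - 44\right) - 104\right) = 32 - 8 \left(\left(-6 - 44\right) - 104\right) = 32 - 8 \left(-50 - 104\right) = 32 - -1232 = 32 + 1232 = 1264$)
$203 \left(-1 + 8\right) \left(-10\right) + C = 203 \left(-1 + 8\right) \left(-10\right) + 1264 = 203 \cdot 7 \left(-10\right) + 1264 = 203 \left(-70\right) + 1264 = -14210 + 1264 = -12946$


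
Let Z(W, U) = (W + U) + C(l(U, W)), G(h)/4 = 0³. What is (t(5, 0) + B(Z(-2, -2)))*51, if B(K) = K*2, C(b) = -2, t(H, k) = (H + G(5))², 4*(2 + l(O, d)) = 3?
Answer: 663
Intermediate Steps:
G(h) = 0 (G(h) = 4*0³ = 4*0 = 0)
l(O, d) = -5/4 (l(O, d) = -2 + (¼)*3 = -2 + ¾ = -5/4)
t(H, k) = H² (t(H, k) = (H + 0)² = H²)
Z(W, U) = -2 + U + W (Z(W, U) = (W + U) - 2 = (U + W) - 2 = -2 + U + W)
B(K) = 2*K
(t(5, 0) + B(Z(-2, -2)))*51 = (5² + 2*(-2 - 2 - 2))*51 = (25 + 2*(-6))*51 = (25 - 12)*51 = 13*51 = 663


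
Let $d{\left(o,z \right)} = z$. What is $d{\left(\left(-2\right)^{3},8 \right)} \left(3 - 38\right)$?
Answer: $-280$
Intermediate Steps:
$d{\left(\left(-2\right)^{3},8 \right)} \left(3 - 38\right) = 8 \left(3 - 38\right) = 8 \left(-35\right) = -280$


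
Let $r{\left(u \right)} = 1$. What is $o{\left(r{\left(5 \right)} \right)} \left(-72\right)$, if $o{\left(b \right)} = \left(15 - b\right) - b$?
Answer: $-936$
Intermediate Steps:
$o{\left(b \right)} = 15 - 2 b$
$o{\left(r{\left(5 \right)} \right)} \left(-72\right) = \left(15 - 2\right) \left(-72\right) = 13 \left(-72\right) = -936$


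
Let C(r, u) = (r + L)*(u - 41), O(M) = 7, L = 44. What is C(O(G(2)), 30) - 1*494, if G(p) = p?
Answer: -1055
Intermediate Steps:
C(r, u) = (-41 + u)*(44 + r) (C(r, u) = (r + 44)*(u - 41) = (44 + r)*(-41 + u) = (-41 + u)*(44 + r))
C(O(G(2)), 30) - 1*494 = (-1804 - 41*7 + 44*30 + 7*30) - 1*494 = (-1804 - 287 + 1320 + 210) - 494 = -561 - 494 = -1055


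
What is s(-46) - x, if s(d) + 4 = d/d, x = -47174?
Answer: 47171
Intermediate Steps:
s(d) = -3 (s(d) = -4 + d/d = -4 + 1 = -3)
s(-46) - x = -3 - 1*(-47174) = -3 + 47174 = 47171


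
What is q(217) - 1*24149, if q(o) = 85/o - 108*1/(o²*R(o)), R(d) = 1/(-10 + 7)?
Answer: -1137133492/47089 ≈ -24149.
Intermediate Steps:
R(d) = -⅓ (R(d) = 1/(-3) = -⅓)
q(o) = 85/o + 324/o² (q(o) = 85/o - 108*(-3/o²) = 85/o - (-324)/o² = 85/o + 324/o²)
q(217) - 1*24149 = (324 + 85*217)/217² - 1*24149 = (324 + 18445)/47089 - 24149 = (1/47089)*18769 - 24149 = 18769/47089 - 24149 = -1137133492/47089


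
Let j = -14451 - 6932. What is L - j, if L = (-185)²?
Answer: 55608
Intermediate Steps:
L = 34225
j = -21383
L - j = 34225 - 1*(-21383) = 34225 + 21383 = 55608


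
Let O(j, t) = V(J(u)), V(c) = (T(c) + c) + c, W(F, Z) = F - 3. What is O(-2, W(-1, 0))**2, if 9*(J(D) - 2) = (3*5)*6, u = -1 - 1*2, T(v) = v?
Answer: 1296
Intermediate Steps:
u = -3 (u = -1 - 2 = -3)
J(D) = 12 (J(D) = 2 + ((3*5)*6)/9 = 2 + (15*6)/9 = 2 + (1/9)*90 = 2 + 10 = 12)
W(F, Z) = -3 + F
V(c) = 3*c (V(c) = (c + c) + c = 2*c + c = 3*c)
O(j, t) = 36 (O(j, t) = 3*12 = 36)
O(-2, W(-1, 0))**2 = 36**2 = 1296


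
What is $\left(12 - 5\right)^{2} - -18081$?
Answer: $18130$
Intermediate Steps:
$\left(12 - 5\right)^{2} - -18081 = 7^{2} + 18081 = 49 + 18081 = 18130$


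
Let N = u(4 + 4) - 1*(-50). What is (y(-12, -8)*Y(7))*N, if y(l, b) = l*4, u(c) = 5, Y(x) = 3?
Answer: -7920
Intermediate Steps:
y(l, b) = 4*l
N = 55 (N = 5 - 1*(-50) = 5 + 50 = 55)
(y(-12, -8)*Y(7))*N = ((4*(-12))*3)*55 = -48*3*55 = -144*55 = -7920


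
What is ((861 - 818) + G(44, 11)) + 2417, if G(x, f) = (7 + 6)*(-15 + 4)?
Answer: 2317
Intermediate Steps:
G(x, f) = -143 (G(x, f) = 13*(-11) = -143)
((861 - 818) + G(44, 11)) + 2417 = ((861 - 818) - 143) + 2417 = (43 - 143) + 2417 = -100 + 2417 = 2317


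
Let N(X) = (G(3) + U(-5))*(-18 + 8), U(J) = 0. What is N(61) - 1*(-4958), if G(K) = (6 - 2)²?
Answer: 4798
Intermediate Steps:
G(K) = 16 (G(K) = 4² = 16)
N(X) = -160 (N(X) = (16 + 0)*(-18 + 8) = 16*(-10) = -160)
N(61) - 1*(-4958) = -160 - 1*(-4958) = -160 + 4958 = 4798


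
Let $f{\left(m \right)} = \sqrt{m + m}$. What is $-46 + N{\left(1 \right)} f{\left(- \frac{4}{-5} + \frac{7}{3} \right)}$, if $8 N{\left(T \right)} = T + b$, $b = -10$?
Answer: $-46 - \frac{3 \sqrt{1410}}{40} \approx -48.816$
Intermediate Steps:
$N{\left(T \right)} = - \frac{5}{4} + \frac{T}{8}$ ($N{\left(T \right)} = \frac{T - 10}{8} = \frac{-10 + T}{8} = - \frac{5}{4} + \frac{T}{8}$)
$f{\left(m \right)} = \sqrt{2} \sqrt{m}$ ($f{\left(m \right)} = \sqrt{2 m} = \sqrt{2} \sqrt{m}$)
$-46 + N{\left(1 \right)} f{\left(- \frac{4}{-5} + \frac{7}{3} \right)} = -46 + \left(- \frac{5}{4} + \frac{1}{8} \cdot 1\right) \sqrt{2} \sqrt{- \frac{4}{-5} + \frac{7}{3}} = -46 + \left(- \frac{5}{4} + \frac{1}{8}\right) \sqrt{2} \sqrt{\left(-4\right) \left(- \frac{1}{5}\right) + 7 \cdot \frac{1}{3}} = -46 - \frac{9 \sqrt{2} \sqrt{\frac{4}{5} + \frac{7}{3}}}{8} = -46 - \frac{9 \sqrt{2} \sqrt{\frac{47}{15}}}{8} = -46 - \frac{9 \sqrt{2} \frac{\sqrt{705}}{15}}{8} = -46 - \frac{9 \frac{\sqrt{1410}}{15}}{8} = -46 - \frac{3 \sqrt{1410}}{40}$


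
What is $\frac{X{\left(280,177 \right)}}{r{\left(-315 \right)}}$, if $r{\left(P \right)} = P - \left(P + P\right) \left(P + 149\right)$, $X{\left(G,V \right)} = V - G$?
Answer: $\frac{103}{104895} \approx 0.00098193$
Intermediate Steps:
$r{\left(P \right)} = P - 2 P \left(149 + P\right)$
$\frac{X{\left(280,177 \right)}}{r{\left(-315 \right)}} = \frac{177 - 280}{\left(-1\right) \left(-315\right) \left(297 + 2 \left(-315\right)\right)} = \frac{177 - 280}{\left(-1\right) \left(-315\right) \left(297 - 630\right)} = - \frac{103}{\left(-1\right) \left(-315\right) \left(-333\right)} = - \frac{103}{-104895} = \left(-103\right) \left(- \frac{1}{104895}\right) = \frac{103}{104895}$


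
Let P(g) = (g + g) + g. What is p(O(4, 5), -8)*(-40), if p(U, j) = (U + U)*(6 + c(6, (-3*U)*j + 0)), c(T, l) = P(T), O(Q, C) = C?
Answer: -9600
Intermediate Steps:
P(g) = 3*g (P(g) = 2*g + g = 3*g)
c(T, l) = 3*T
p(U, j) = 48*U (p(U, j) = (U + U)*(6 + 3*6) = (2*U)*(6 + 18) = (2*U)*24 = 48*U)
p(O(4, 5), -8)*(-40) = (48*5)*(-40) = 240*(-40) = -9600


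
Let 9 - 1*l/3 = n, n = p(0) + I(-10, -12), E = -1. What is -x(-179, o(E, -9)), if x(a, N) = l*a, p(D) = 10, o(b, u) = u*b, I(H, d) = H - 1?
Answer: 5370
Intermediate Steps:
I(H, d) = -1 + H
o(b, u) = b*u
n = -1 (n = 10 + (-1 - 10) = 10 - 11 = -1)
l = 30 (l = 27 - 3*(-1) = 27 + 3 = 30)
x(a, N) = 30*a
-x(-179, o(E, -9)) = -30*(-179) = -1*(-5370) = 5370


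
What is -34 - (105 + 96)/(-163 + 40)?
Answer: -1327/41 ≈ -32.366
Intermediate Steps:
-34 - (105 + 96)/(-163 + 40) = -34 - 201/(-123) = -34 - 201*(-1)/123 = -34 - 1*(-67/41) = -34 + 67/41 = -1327/41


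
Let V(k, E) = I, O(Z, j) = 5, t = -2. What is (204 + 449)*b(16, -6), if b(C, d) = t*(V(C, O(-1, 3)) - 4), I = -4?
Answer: 10448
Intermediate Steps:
V(k, E) = -4
b(C, d) = 16 (b(C, d) = -2*(-4 - 4) = -2*(-8) = 16)
(204 + 449)*b(16, -6) = (204 + 449)*16 = 653*16 = 10448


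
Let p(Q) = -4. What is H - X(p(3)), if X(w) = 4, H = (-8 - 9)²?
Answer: 285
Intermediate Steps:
H = 289 (H = (-17)² = 289)
H - X(p(3)) = 289 - 1*4 = 289 - 4 = 285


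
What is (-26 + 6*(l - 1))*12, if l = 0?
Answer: -384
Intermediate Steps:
(-26 + 6*(l - 1))*12 = (-26 + 6*(0 - 1))*12 = (-26 + 6*(-1))*12 = (-26 - 6)*12 = -32*12 = -384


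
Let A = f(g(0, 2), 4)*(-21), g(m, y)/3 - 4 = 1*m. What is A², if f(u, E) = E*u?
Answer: 1016064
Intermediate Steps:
g(m, y) = 12 + 3*m (g(m, y) = 12 + 3*(1*m) = 12 + 3*m)
A = -1008 (A = (4*(12 + 3*0))*(-21) = (4*(12 + 0))*(-21) = (4*12)*(-21) = 48*(-21) = -1008)
A² = (-1008)² = 1016064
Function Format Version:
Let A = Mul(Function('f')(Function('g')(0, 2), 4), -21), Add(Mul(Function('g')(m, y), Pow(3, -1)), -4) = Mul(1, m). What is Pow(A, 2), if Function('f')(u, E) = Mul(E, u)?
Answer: 1016064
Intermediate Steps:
Function('g')(m, y) = Add(12, Mul(3, m)) (Function('g')(m, y) = Add(12, Mul(3, Mul(1, m))) = Add(12, Mul(3, m)))
A = -1008 (A = Mul(Mul(4, Add(12, Mul(3, 0))), -21) = Mul(Mul(4, Add(12, 0)), -21) = Mul(Mul(4, 12), -21) = Mul(48, -21) = -1008)
Pow(A, 2) = Pow(-1008, 2) = 1016064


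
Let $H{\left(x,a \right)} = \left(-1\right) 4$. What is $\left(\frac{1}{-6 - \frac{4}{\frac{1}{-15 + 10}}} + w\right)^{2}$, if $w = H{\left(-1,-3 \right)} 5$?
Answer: $\frac{77841}{196} \approx 397.15$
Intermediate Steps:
$H{\left(x,a \right)} = -4$
$w = -20$ ($w = \left(-4\right) 5 = -20$)
$\left(\frac{1}{-6 - \frac{4}{\frac{1}{-15 + 10}}} + w\right)^{2} = \left(\frac{1}{-6 - \frac{4}{\frac{1}{-15 + 10}}} - 20\right)^{2} = \left(\frac{1}{-6 - \frac{4}{\frac{1}{-5}}} - 20\right)^{2} = \left(\frac{1}{-6 - \frac{4}{- \frac{1}{5}}} - 20\right)^{2} = \left(\frac{1}{-6 - -20} - 20\right)^{2} = \left(\frac{1}{-6 + 20} - 20\right)^{2} = \left(\frac{1}{14} - 20\right)^{2} = \left(- \frac{279}{14}\right)^{2} = \frac{77841}{196}$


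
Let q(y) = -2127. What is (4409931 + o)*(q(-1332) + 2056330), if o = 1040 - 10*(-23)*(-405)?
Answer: 8869680851663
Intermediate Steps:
o = -92110 (o = 1040 + 230*(-405) = 1040 - 93150 = -92110)
(4409931 + o)*(q(-1332) + 2056330) = (4409931 - 92110)*(-2127 + 2056330) = 4317821*2054203 = 8869680851663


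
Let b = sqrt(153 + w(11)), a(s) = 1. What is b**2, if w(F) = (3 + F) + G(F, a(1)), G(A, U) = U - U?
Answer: 167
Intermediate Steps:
G(A, U) = 0
w(F) = 3 + F (w(F) = (3 + F) + 0 = 3 + F)
b = sqrt(167) (b = sqrt(153 + (3 + 11)) = sqrt(153 + 14) = sqrt(167) ≈ 12.923)
b**2 = (sqrt(167))**2 = 167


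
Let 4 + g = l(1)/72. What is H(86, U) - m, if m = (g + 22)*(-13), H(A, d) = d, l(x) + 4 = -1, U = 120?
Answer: 25423/72 ≈ 353.10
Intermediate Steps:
l(x) = -5 (l(x) = -4 - 1 = -5)
g = -293/72 (g = -4 - 5/72 = -293/72 ≈ -4.0694)
m = -16783/72 (m = (-293/72 + 22)*(-13) = (1291/72)*(-13) = -16783/72 ≈ -233.10)
H(86, U) - m = 120 - 1*(-16783/72) = 120 + 16783/72 = 25423/72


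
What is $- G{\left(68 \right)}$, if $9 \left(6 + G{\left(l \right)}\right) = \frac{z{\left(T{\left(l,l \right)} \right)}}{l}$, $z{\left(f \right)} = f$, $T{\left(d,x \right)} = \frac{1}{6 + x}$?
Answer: $\frac{271727}{45288} \approx 6.0$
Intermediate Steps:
$G{\left(l \right)} = -6 + \frac{1}{9 l \left(6 + l\right)}$ ($G{\left(l \right)} = -6 + \frac{\frac{1}{6 + l} \frac{1}{l}}{9} = -6 + \frac{\frac{1}{l} \frac{1}{6 + l}}{9} = -6 + \frac{1}{9 l \left(6 + l\right)}$)
$- G{\left(68 \right)} = - \frac{1 - 3672 \left(6 + 68\right)}{9 \cdot 68 \left(6 + 68\right)} = - \frac{1 - 3672 \cdot 74}{9 \cdot 68 \cdot 74} = - \frac{1 - 271728}{9 \cdot 68 \cdot 74} = - \frac{-271727}{9 \cdot 68 \cdot 74} = \left(-1\right) \left(- \frac{271727}{45288}\right) = \frac{271727}{45288}$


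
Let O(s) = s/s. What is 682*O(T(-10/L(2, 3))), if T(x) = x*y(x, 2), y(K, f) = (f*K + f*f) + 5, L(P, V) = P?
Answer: 682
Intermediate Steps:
y(K, f) = 5 + f**2 + K*f (y(K, f) = (K*f + f**2) + 5 = (f**2 + K*f) + 5 = 5 + f**2 + K*f)
T(x) = x*(9 + 2*x) (T(x) = x*(5 + 2**2 + x*2) = x*(5 + 4 + 2*x) = x*(9 + 2*x))
O(s) = 1
682*O(T(-10/L(2, 3))) = 682*1 = 682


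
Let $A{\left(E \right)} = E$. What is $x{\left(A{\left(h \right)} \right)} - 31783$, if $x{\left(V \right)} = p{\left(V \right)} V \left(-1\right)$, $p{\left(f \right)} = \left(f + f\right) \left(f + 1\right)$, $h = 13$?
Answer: $-36515$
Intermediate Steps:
$p{\left(f \right)} = 2 f \left(1 + f\right)$
$x{\left(V \right)} = - 2 V^{2} \left(1 + V\right)$ ($x{\left(V \right)} = 2 V \left(1 + V\right) V \left(-1\right) = 2 V^{2} \left(1 + V\right) \left(-1\right) = - 2 V^{2} \left(1 + V\right)$)
$x{\left(A{\left(h \right)} \right)} - 31783 = 2 \cdot 13^{2} \left(-1 - 13\right) - 31783 = 2 \cdot 169 \left(-1 - 13\right) - 31783 = 2 \cdot 169 \left(-14\right) - 31783 = -4732 - 31783 = -36515$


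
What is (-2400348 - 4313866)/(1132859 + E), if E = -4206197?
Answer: 3357107/1536669 ≈ 2.1847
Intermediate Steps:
(-2400348 - 4313866)/(1132859 + E) = (-2400348 - 4313866)/(1132859 - 4206197) = -6714214/(-3073338) = -6714214*(-1/3073338) = 3357107/1536669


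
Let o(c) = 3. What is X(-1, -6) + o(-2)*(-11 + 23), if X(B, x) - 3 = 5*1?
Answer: 44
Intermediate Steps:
X(B, x) = 8 (X(B, x) = 3 + 5*1 = 3 + 5 = 8)
X(-1, -6) + o(-2)*(-11 + 23) = 8 + 3*(-11 + 23) = 8 + 3*12 = 8 + 36 = 44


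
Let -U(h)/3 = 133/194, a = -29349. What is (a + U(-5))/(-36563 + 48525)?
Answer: -5694105/2320628 ≈ -2.4537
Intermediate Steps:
U(h) = -399/194
(a + U(-5))/(-36563 + 48525) = (-29349 - 399/194)/(-36563 + 48525) = -5694105/194/11962 = -5694105/194*1/11962 = -5694105/2320628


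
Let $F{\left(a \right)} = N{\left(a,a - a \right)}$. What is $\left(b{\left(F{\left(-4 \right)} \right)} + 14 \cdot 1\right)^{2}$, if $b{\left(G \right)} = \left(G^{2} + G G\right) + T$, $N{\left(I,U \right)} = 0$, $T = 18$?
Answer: $1024$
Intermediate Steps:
$F{\left(a \right)} = 0$
$b{\left(G \right)} = 18 + 2 G^{2}$ ($b{\left(G \right)} = \left(G^{2} + G G\right) + 18 = \left(G^{2} + G^{2}\right) + 18 = 2 G^{2} + 18 = 18 + 2 G^{2}$)
$\left(b{\left(F{\left(-4 \right)} \right)} + 14 \cdot 1\right)^{2} = \left(\left(18 + 2 \cdot 0^{2}\right) + 14 \cdot 1\right)^{2} = \left(\left(18 + 2 \cdot 0\right) + 14\right)^{2} = \left(\left(18 + 0\right) + 14\right)^{2} = \left(18 + 14\right)^{2} = 32^{2} = 1024$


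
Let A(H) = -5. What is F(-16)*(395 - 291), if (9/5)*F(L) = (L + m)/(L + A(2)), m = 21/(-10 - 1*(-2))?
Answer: 9685/189 ≈ 51.243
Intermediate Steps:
m = -21/8 (m = 21/(-10 + 2) = 21/(-8) = 21*(-⅛) = -21/8 ≈ -2.6250)
F(L) = 5*(-21/8 + L)/(9*(-5 + L)) (F(L) = 5*((L - 21/8)/(L - 5))/9 = 5*((-21/8 + L)/(-5 + L))/9 = 5*(-21/8 + L)/(9*(-5 + L)))
F(-16)*(395 - 291) = (5*(-21 + 8*(-16))/(72*(-5 - 16)))*(395 - 291) = ((5/72)*(-21 - 128)/(-21))*104 = ((5/72)*(-1/21)*(-149))*104 = (745/1512)*104 = 9685/189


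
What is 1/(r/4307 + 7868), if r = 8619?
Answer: 4307/33896095 ≈ 0.00012706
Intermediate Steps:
1/(r/4307 + 7868) = 1/(8619/4307 + 7868) = 1/(33896095/4307) = 4307/33896095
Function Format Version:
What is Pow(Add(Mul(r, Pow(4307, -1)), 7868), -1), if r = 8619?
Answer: Rational(4307, 33896095) ≈ 0.00012706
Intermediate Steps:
Pow(Add(Mul(r, Pow(4307, -1)), 7868), -1) = Pow(Add(Mul(8619, Pow(4307, -1)), 7868), -1) = Pow(Add(Mul(8619, Rational(1, 4307)), 7868), -1) = Pow(Add(Rational(8619, 4307), 7868), -1) = Pow(Rational(33896095, 4307), -1) = Rational(4307, 33896095)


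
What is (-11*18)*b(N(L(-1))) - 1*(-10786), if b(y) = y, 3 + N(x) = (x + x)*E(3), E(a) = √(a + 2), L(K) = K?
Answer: 11380 + 396*√5 ≈ 12265.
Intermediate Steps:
E(a) = √(2 + a)
N(x) = -3 + 2*x*√5 (N(x) = -3 + (x + x)*√(2 + 3) = -3 + (2*x)*√5 = -3 + 2*x*√5)
(-11*18)*b(N(L(-1))) - 1*(-10786) = (-11*18)*(-3 + 2*(-1)*√5) - 1*(-10786) = -198*(-3 - 2*√5) + 10786 = (594 + 396*√5) + 10786 = 11380 + 396*√5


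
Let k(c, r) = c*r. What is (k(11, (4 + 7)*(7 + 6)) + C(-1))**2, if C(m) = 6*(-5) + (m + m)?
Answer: 2374681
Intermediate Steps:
C(m) = -30 + 2*m
(k(11, (4 + 7)*(7 + 6)) + C(-1))**2 = (11*((4 + 7)*(7 + 6)) + (-30 + 2*(-1)))**2 = (11*(11*13) + (-30 - 2))**2 = (11*143 - 32)**2 = (1573 - 32)**2 = 1541**2 = 2374681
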